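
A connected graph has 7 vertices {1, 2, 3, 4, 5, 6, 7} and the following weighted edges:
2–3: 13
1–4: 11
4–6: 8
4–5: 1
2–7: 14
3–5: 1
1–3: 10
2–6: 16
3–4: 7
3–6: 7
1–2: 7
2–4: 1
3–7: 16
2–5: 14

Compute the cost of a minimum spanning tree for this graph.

31

Kruskal's algorithm — process edges by increasing weight (ties by edge label):
2–4 (1): add. Components now {1} {2,4} {3} {5} {6} {7}
3–5 (1): add. Components now {1} {2,4} {3,5} {6} {7}
4–5 (1): add. Components now {1} {2,3,4,5} {6} {7}
1–2 (7): add. Components now {1,2,3,4,5} {6} {7}
3–4 (7): skip — 3 and 4 already connected.
3–6 (7): add. Components now {1,2,3,4,5,6} {7}
4–6 (8): skip — 4 and 6 already connected.
1–3 (10): skip — 1 and 3 already connected.
1–4 (11): skip — 1 and 4 already connected.
2–3 (13): skip — 2 and 3 already connected.
2–5 (14): skip — 2 and 5 already connected.
2–7 (14): add. Components now {1,2,3,4,5,6,7}
MST edges: 2–4, 3–5, 4–5, 1–2, 3–6, 2–7; total weight 1+1+1+7+7+14 = 31.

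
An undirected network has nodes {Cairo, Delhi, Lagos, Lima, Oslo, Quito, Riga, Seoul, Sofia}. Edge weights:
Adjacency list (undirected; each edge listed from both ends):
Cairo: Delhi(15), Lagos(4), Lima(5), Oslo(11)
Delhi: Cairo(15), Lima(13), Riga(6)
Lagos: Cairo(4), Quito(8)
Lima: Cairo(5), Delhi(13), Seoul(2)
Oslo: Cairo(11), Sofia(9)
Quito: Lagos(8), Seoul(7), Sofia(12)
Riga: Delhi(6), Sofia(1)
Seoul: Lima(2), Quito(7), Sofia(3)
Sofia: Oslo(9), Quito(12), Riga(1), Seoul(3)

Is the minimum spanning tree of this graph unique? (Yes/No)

Yes

Sort edges by weight, then run Kruskal:
Riga Sofia (1): add — endpoints in different components.
Lima Seoul (2): add — endpoints in different components.
Seoul Sofia (3): add — endpoints in different components.
Cairo Lagos (4): add — endpoints in different components.
Cairo Lima (5): add — endpoints in different components.
Delhi Riga (6): add — endpoints in different components.
Quito Seoul (7): add — endpoints in different components.
Lagos Quito (8): skip — Lagos and Quito already connected.
Oslo Sofia (9): add — endpoints in different components.
Every non-tree edge has weight strictly greater than the heaviest edge on the tree path between its endpoints, so the MST is unique.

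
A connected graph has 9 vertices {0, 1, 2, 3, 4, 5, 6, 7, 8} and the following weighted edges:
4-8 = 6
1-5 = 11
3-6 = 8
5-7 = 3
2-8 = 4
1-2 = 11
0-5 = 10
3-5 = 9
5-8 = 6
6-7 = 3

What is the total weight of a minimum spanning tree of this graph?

51

Prim's algorithm from 2:
Step 1: frontier [2-8 4, 1-2 11] → take 2-8 (4); add 8.
Step 2: frontier [1-2 11, 4-8 6, 5-8 6] → take 4-8 (6); add 4.
Step 3: frontier [1-2 11, 5-8 6] → take 5-8 (6); add 5.
Step 4: frontier [1-2 11, 5-7 3, 3-5 9, 0-5 10, 1-5 11] → take 5-7 (3); add 7.
Step 5: frontier [1-2 11, 3-5 9, 0-5 10, 1-5 11, 6-7 3] → take 6-7 (3); add 6.
Step 6: frontier [1-2 11, 3-5 9, 0-5 10, 1-5 11, 3-6 8] → take 3-6 (8); add 3.
Step 7: frontier [1-2 11, 0-5 10, 1-5 11] → take 0-5 (10); add 0.
Step 8: frontier [1-2 11, 1-5 11] → take 1-2 (11); add 1.
MST edges: 2-8, 4-8, 5-8, 5-7, 6-7, 3-6, 0-5, 1-2; total weight 4+6+6+3+3+8+10+11 = 51.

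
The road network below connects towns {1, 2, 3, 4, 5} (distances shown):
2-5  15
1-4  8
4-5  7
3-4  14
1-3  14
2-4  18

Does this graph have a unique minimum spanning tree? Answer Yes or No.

Sort edges by weight, then run Kruskal:
4-5 (7): add — endpoints in different components.
1-4 (8): add — endpoints in different components.
1-3 (14): add — endpoints in different components.
3-4 (14): skip — 3 and 4 already connected.
2-5 (15): add — endpoints in different components.
Non-tree edge 3-4 has weight 14, equal to the heaviest edge on its tree cycle — swapping gives another MST of the same weight. Not unique.

No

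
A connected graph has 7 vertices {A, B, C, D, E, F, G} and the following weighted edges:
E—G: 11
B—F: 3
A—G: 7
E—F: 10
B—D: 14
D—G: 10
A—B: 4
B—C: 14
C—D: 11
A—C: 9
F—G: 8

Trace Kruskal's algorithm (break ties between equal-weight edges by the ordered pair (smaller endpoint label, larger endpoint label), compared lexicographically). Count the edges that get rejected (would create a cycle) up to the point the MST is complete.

Sort edges by weight, then run Kruskal:
B—F (3): add. Components now {A} {B,F} {C} {D} {E} {G}
A—B (4): add. Components now {A,B,F} {C} {D} {E} {G}
A—G (7): add. Components now {A,B,F,G} {C} {D} {E}
F—G (8): skip — F and G already connected.
A—C (9): add. Components now {A,B,C,F,G} {D} {E}
D—G (10): add. Components now {A,B,C,D,F,G} {E}
E—F (10): add. Components now {A,B,C,D,E,F,G}
Edges rejected before the tree was complete: 1.

1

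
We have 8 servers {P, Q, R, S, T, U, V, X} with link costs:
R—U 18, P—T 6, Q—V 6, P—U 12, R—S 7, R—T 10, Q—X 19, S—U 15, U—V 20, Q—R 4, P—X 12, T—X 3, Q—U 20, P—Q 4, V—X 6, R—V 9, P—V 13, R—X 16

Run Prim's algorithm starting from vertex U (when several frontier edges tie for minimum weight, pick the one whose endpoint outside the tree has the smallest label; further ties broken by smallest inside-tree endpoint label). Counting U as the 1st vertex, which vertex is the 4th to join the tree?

R

Grow the tree from U using Prim:
Step 1: cheapest edge leaving the tree is P—U (12); add P.
Step 2: cheapest edge leaving the tree is P—Q (4); add Q.
Step 3: cheapest edge leaving the tree is Q—R (4); add R.
Step 4: cheapest edge leaving the tree is P—T (6); add T.
Step 5: cheapest edge leaving the tree is T—X (3); add X.
Step 6: cheapest edge leaving the tree is Q—V (6); add V.
Step 7: cheapest edge leaving the tree is R—S (7); add S.
Vertex order: U, P, Q, R, T, X, V, S. The 4th vertex is R.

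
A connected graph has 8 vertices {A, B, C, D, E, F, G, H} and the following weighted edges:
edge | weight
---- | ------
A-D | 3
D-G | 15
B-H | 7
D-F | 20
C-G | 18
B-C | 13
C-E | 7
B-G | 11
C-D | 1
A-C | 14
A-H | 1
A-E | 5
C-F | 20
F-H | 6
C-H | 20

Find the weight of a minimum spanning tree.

Sort edges by weight, then run Kruskal:
A-H (1): add — endpoints in different components.
C-D (1): add — endpoints in different components.
A-D (3): add — endpoints in different components.
A-E (5): add — endpoints in different components.
F-H (6): add — endpoints in different components.
B-H (7): add — endpoints in different components.
C-E (7): skip — C and E already connected.
B-G (11): add — endpoints in different components.
MST edges: A-H, C-D, A-D, A-E, F-H, B-H, B-G; total weight 1+1+3+5+6+7+11 = 34.

34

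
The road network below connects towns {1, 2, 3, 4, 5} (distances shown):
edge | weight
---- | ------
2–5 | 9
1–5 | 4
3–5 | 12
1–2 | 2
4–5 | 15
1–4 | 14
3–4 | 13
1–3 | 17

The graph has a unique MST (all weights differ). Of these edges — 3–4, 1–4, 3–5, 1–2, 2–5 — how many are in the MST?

Sort edges by weight, then run Kruskal:
1–2 (2): add. Components now {1,2} {3} {4} {5}
1–5 (4): add. Components now {1,2,5} {3} {4}
2–5 (9): skip — 2 and 5 already connected.
3–5 (12): add. Components now {1,2,3,5} {4}
3–4 (13): add. Components now {1,2,3,4,5}
MST edge set: {1–2, 1–5, 3–5, 3–4}.
Of the listed edges, {3–4, 3–5, 1–2} are in the MST → 3.

3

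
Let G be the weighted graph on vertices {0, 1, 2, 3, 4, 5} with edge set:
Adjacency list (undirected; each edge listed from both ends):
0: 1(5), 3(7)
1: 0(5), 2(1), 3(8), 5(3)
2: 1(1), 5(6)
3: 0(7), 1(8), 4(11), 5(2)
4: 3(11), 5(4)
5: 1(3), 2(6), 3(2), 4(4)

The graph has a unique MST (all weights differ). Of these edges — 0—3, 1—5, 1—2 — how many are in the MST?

2

Kruskal: consider edges lightest-first.
1—2 (1): add. Components now {0} {1,2} {3} {4} {5}
3—5 (2): add. Components now {0} {1,2} {3,5} {4}
1—5 (3): add. Components now {0} {1,2,3,5} {4}
4—5 (4): add. Components now {0} {1,2,3,4,5}
0—1 (5): add. Components now {0,1,2,3,4,5}
MST edge set: {1—2, 3—5, 1—5, 4—5, 0—1}.
Of the listed edges, {1—5, 1—2} are in the MST → 2.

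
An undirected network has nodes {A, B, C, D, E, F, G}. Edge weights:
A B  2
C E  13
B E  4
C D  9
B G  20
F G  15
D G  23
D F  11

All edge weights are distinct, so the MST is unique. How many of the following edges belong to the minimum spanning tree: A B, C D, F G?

Sort edges by weight, then run Kruskal:
A B (2): add. Components now {A,B} {C} {D} {E} {F} {G}
B E (4): add. Components now {A,B,E} {C} {D} {F} {G}
C D (9): add. Components now {A,B,E} {C,D} {F} {G}
D F (11): add. Components now {A,B,E} {C,D,F} {G}
C E (13): add. Components now {A,B,C,D,E,F} {G}
F G (15): add. Components now {A,B,C,D,E,F,G}
MST edge set: {A B, B E, C D, D F, C E, F G}.
Of the listed edges, {A B, C D, F G} are in the MST → 3.

3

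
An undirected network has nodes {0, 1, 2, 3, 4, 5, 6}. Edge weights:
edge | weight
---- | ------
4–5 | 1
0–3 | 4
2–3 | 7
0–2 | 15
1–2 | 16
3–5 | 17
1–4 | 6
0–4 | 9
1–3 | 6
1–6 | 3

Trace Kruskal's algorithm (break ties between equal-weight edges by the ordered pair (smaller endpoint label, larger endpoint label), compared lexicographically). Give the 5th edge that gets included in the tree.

Kruskal's algorithm — process edges by increasing weight (ties by edge label):
4–5 (1): add. Components now {0} {1} {2} {3} {4,5} {6}
1–6 (3): add. Components now {0} {1,6} {2} {3} {4,5}
0–3 (4): add. Components now {0,3} {1,6} {2} {4,5}
1–3 (6): add. Components now {0,1,3,6} {2} {4,5}
1–4 (6): add. Components now {0,1,3,4,5,6} {2}
2–3 (7): add. Components now {0,1,2,3,4,5,6}
The 5th edge added is 1–4.

1-4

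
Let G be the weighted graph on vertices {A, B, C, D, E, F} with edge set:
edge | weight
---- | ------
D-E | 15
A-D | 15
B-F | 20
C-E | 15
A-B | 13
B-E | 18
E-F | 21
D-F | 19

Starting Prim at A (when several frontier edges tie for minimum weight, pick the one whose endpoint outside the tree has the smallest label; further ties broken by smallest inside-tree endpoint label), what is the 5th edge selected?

Grow the tree from A using Prim:
Step 1: cheapest edge leaving the tree is A-B (13); add B.
Step 2: cheapest edge leaving the tree is A-D (15); add D.
Step 3: cheapest edge leaving the tree is D-E (15); add E.
Step 4: cheapest edge leaving the tree is C-E (15); add C.
Step 5: cheapest edge leaving the tree is D-F (19); add F.
The 5th edge added is D-F.

D-F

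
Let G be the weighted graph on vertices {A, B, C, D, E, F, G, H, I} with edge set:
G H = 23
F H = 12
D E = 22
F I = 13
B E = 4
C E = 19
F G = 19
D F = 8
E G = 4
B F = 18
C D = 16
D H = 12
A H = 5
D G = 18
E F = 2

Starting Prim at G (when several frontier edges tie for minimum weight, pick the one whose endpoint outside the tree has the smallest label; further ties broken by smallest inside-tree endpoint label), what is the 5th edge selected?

D-H

Prim's algorithm from G:
Step 1: cheapest edge leaving the tree is E G (4); add E.
Step 2: cheapest edge leaving the tree is E F (2); add F.
Step 3: cheapest edge leaving the tree is B E (4); add B.
Step 4: cheapest edge leaving the tree is D F (8); add D.
Step 5: cheapest edge leaving the tree is D H (12); add H.
Step 6: cheapest edge leaving the tree is A H (5); add A.
Step 7: cheapest edge leaving the tree is F I (13); add I.
Step 8: cheapest edge leaving the tree is C D (16); add C.
The 5th edge added is D H.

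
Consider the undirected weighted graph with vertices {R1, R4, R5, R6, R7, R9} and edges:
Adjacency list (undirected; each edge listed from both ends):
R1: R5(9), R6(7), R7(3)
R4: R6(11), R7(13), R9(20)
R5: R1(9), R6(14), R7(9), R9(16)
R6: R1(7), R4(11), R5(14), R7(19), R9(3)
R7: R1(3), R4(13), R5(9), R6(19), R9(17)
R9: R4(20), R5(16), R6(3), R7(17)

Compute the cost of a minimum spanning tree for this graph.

Kruskal: consider edges lightest-first.
R1 R7 (3): add. Components now {R1,R7} {R9} {R6} {R4} {R5}
R6 R9 (3): add. Components now {R1,R7} {R6,R9} {R4} {R5}
R1 R6 (7): add. Components now {R1,R6,R7,R9} {R4} {R5}
R1 R5 (9): add. Components now {R1,R5,R6,R7,R9} {R4}
R5 R7 (9): skip — R7 and R5 already connected.
R4 R6 (11): add. Components now {R1,R4,R5,R6,R7,R9}
MST edges: R1 R7, R6 R9, R1 R6, R1 R5, R4 R6; total weight 3+3+7+9+11 = 33.

33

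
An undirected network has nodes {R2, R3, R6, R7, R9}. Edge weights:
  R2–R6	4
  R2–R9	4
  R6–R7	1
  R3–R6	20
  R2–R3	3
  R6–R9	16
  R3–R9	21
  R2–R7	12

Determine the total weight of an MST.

Prim's algorithm from R3:
Step 1: cheapest edge leaving the tree is R2–R3 (3); add R2.
Step 2: cheapest edge leaving the tree is R2–R6 (4); add R6.
Step 3: cheapest edge leaving the tree is R6–R7 (1); add R7.
Step 4: cheapest edge leaving the tree is R2–R9 (4); add R9.
MST edges: R2–R3, R2–R6, R6–R7, R2–R9; total weight 3+4+1+4 = 12.

12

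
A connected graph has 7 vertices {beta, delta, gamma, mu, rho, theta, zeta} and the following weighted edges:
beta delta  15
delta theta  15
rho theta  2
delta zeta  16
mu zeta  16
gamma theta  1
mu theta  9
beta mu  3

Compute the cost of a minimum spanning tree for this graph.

46

Prim, starting at theta.
Step 1: cheapest edge leaving the tree is gamma theta (1); add gamma.
Step 2: cheapest edge leaving the tree is rho theta (2); add rho.
Step 3: cheapest edge leaving the tree is mu theta (9); add mu.
Step 4: cheapest edge leaving the tree is beta mu (3); add beta.
Step 5: cheapest edge leaving the tree is beta delta (15); add delta.
Step 6: cheapest edge leaving the tree is delta zeta (16); add zeta.
MST edges: gamma theta, rho theta, mu theta, beta mu, beta delta, delta zeta; total weight 1+2+9+3+15+16 = 46.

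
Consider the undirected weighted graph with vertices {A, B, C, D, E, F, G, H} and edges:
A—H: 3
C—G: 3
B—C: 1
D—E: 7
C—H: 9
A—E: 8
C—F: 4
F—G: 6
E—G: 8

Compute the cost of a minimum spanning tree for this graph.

34

Prim's algorithm from G:
Step 1: cheapest edge leaving the tree is C—G (3); add C.
Step 2: cheapest edge leaving the tree is B—C (1); add B.
Step 3: cheapest edge leaving the tree is C—F (4); add F.
Step 4: cheapest edge leaving the tree is E—G (8); add E.
Step 5: cheapest edge leaving the tree is D—E (7); add D.
Step 6: cheapest edge leaving the tree is A—E (8); add A.
Step 7: cheapest edge leaving the tree is A—H (3); add H.
MST edges: C—G, B—C, C—F, E—G, D—E, A—E, A—H; total weight 3+1+4+8+7+8+3 = 34.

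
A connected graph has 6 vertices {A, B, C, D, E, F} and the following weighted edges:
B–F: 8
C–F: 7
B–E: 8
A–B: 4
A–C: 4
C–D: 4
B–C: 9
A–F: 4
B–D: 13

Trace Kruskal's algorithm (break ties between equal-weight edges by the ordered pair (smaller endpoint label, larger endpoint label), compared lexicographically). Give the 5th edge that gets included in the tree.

B-E

Sort edges by weight, then run Kruskal:
A–B (4): add — endpoints in different components.
A–C (4): add — endpoints in different components.
A–F (4): add — endpoints in different components.
C–D (4): add — endpoints in different components.
C–F (7): skip — C and F already connected.
B–E (8): add — endpoints in different components.
The 5th edge added is B–E.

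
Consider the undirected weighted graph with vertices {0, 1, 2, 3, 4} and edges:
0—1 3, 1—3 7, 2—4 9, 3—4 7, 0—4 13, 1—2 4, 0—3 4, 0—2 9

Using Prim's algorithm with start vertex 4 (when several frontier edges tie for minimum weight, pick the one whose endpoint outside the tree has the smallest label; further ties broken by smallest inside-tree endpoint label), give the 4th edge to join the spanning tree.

Grow the tree from 4 using Prim:
Step 1: frontier [3—4 7, 2—4 9, 0—4 13] → take 3—4 (7); add 3.
Step 2: frontier [0—3 4, 1—3 7, 2—4 9, 0—4 13] → take 0—3 (4); add 0.
Step 3: frontier [0—1 3, 0—2 9, 1—3 7, 2—4 9] → take 0—1 (3); add 1.
Step 4: frontier [0—2 9, 1—2 4, 2—4 9] → take 1—2 (4); add 2.
The 4th edge added is 1—2.

1-2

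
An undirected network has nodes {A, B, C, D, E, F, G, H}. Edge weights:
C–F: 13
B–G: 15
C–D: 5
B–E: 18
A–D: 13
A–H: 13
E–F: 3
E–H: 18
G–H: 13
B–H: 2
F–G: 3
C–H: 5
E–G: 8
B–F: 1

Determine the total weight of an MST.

Sort edges by weight, then run Kruskal:
B–F (1): add — endpoints in different components.
B–H (2): add — endpoints in different components.
E–F (3): add — endpoints in different components.
F–G (3): add — endpoints in different components.
C–D (5): add — endpoints in different components.
C–H (5): add — endpoints in different components.
E–G (8): skip — E and G already connected.
A–D (13): add — endpoints in different components.
MST edges: B–F, B–H, E–F, F–G, C–D, C–H, A–D; total weight 1+2+3+3+5+5+13 = 32.

32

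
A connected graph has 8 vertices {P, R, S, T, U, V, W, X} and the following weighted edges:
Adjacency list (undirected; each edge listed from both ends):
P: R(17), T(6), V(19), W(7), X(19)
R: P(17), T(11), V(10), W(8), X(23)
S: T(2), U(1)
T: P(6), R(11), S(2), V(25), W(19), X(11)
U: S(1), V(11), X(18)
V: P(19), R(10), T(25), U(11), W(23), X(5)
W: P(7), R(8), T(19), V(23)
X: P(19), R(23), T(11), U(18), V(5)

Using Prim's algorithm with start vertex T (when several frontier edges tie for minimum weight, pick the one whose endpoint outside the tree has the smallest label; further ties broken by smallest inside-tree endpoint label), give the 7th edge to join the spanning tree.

Grow the tree from T using Prim:
Step 1: cheapest edge leaving the tree is S T (2); add S.
Step 2: cheapest edge leaving the tree is S U (1); add U.
Step 3: cheapest edge leaving the tree is P T (6); add P.
Step 4: cheapest edge leaving the tree is P W (7); add W.
Step 5: cheapest edge leaving the tree is R W (8); add R.
Step 6: cheapest edge leaving the tree is R V (10); add V.
Step 7: cheapest edge leaving the tree is V X (5); add X.
The 7th edge added is V X.

V-X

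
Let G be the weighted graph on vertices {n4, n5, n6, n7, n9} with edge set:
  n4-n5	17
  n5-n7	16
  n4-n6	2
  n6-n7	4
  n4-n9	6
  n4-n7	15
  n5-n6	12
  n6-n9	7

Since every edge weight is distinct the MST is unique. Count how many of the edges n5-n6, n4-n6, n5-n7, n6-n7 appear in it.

Kruskal's algorithm — process edges by increasing weight (ties by edge label):
n4-n6 (2): add — endpoints in different components.
n6-n7 (4): add — endpoints in different components.
n4-n9 (6): add — endpoints in different components.
n6-n9 (7): skip — n9 and n6 already connected.
n5-n6 (12): add — endpoints in different components.
MST edge set: {n4-n6, n6-n7, n4-n9, n5-n6}.
Of the listed edges, {n5-n6, n4-n6, n6-n7} are in the MST → 3.

3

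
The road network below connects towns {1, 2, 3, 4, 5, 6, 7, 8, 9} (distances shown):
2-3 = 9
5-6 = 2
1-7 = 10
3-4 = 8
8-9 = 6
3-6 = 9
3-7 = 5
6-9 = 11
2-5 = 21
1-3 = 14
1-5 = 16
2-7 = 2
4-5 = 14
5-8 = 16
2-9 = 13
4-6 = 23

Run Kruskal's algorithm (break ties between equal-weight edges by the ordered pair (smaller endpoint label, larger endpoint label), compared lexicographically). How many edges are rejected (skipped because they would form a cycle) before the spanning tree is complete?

1

Kruskal: consider edges lightest-first.
2-7 (2): add — endpoints in different components.
5-6 (2): add — endpoints in different components.
3-7 (5): add — endpoints in different components.
8-9 (6): add — endpoints in different components.
3-4 (8): add — endpoints in different components.
2-3 (9): skip — 2 and 3 already connected.
3-6 (9): add — endpoints in different components.
1-7 (10): add — endpoints in different components.
6-9 (11): add — endpoints in different components.
Edges rejected before the tree was complete: 1.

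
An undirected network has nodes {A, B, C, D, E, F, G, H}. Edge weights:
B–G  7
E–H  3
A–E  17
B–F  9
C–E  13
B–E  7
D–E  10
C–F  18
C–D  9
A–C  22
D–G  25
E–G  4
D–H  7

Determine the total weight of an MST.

56

Kruskal's algorithm — process edges by increasing weight (ties by edge label):
E–H (3): add — endpoints in different components.
E–G (4): add — endpoints in different components.
B–E (7): add — endpoints in different components.
B–G (7): skip — B and G already connected.
D–H (7): add — endpoints in different components.
B–F (9): add — endpoints in different components.
C–D (9): add — endpoints in different components.
D–E (10): skip — D and E already connected.
C–E (13): skip — C and E already connected.
A–E (17): add — endpoints in different components.
MST edges: E–H, E–G, B–E, D–H, B–F, C–D, A–E; total weight 3+4+7+7+9+9+17 = 56.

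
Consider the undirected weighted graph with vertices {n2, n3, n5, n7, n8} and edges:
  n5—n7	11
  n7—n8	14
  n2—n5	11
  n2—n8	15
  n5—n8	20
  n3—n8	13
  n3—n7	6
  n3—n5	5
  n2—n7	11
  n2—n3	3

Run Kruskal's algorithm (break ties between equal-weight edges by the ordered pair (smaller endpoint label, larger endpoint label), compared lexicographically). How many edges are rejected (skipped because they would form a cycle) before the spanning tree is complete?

Kruskal: consider edges lightest-first.
n2—n3 (3): add — endpoints in different components.
n3—n5 (5): add — endpoints in different components.
n3—n7 (6): add — endpoints in different components.
n2—n5 (11): skip — n5 and n2 already connected.
n2—n7 (11): skip — n2 and n7 already connected.
n5—n7 (11): skip — n5 and n7 already connected.
n3—n8 (13): add — endpoints in different components.
Edges rejected before the tree was complete: 3.

3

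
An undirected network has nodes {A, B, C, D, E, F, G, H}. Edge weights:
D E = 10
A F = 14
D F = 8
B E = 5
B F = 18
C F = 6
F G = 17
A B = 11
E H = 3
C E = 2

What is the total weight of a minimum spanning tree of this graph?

Grow the tree from A using Prim:
Step 1: frontier [A B 11, A F 14] → take A B (11); add B.
Step 2: frontier [A F 14, B E 5, B F 18] → take B E (5); add E.
Step 3: frontier [A F 14, B F 18, C E 2, E H 3, D E 10] → take C E (2); add C.
Step 4: frontier [A F 14, B F 18, C F 6, E H 3, D E 10] → take E H (3); add H.
Step 5: frontier [A F 14, B F 18, C F 6, D E 10] → take C F (6); add F.
Step 6: frontier [D E 10, D F 8, F G 17] → take D F (8); add D.
Step 7: frontier [F G 17] → take F G (17); add G.
MST edges: A B, B E, C E, E H, C F, D F, F G; total weight 11+5+2+3+6+8+17 = 52.

52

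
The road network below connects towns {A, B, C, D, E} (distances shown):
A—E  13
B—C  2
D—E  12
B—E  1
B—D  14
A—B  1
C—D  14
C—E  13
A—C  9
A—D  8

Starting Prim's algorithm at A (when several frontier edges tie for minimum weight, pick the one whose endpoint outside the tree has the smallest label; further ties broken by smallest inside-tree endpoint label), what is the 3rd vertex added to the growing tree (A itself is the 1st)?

E

Prim's algorithm from A:
Step 1: frontier [A—B 1, A—D 8, A—C 9, A—E 13] → take A—B (1); add B.
Step 2: frontier [A—D 8, A—C 9, A—E 13, B—E 1, B—C 2, B—D 14] → take B—E (1); add E.
Step 3: frontier [A—D 8, A—C 9, B—C 2, B—D 14, D—E 12, C—E 13] → take B—C (2); add C.
Step 4: frontier [A—D 8, B—D 14, C—D 14, D—E 12] → take A—D (8); add D.
Vertex order: A, B, E, C, D. The 3rd vertex is E.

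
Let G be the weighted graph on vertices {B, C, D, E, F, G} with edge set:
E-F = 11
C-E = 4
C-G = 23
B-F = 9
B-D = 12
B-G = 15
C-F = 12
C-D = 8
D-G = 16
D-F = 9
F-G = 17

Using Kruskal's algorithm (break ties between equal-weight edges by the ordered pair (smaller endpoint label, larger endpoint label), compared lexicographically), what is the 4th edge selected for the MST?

Sort edges by weight, then run Kruskal:
C-E (4): add. Components now {B} {C,E} {D} {F} {G}
C-D (8): add. Components now {B} {C,D,E} {F} {G}
B-F (9): add. Components now {B,F} {C,D,E} {G}
D-F (9): add. Components now {B,C,D,E,F} {G}
E-F (11): skip — E and F already connected.
B-D (12): skip — B and D already connected.
C-F (12): skip — C and F already connected.
B-G (15): add. Components now {B,C,D,E,F,G}
The 4th edge added is D-F.

D-F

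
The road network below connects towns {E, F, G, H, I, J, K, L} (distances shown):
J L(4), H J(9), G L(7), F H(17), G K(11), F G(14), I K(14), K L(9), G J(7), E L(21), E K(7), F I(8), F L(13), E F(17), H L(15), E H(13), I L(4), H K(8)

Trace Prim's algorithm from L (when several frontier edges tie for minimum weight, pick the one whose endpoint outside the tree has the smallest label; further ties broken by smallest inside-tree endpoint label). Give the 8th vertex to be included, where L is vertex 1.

Grow the tree from L using Prim:
Step 1: cheapest edge leaving the tree is I L (4); add I.
Step 2: cheapest edge leaving the tree is J L (4); add J.
Step 3: cheapest edge leaving the tree is G J (7); add G.
Step 4: cheapest edge leaving the tree is F I (8); add F.
Step 5: cheapest edge leaving the tree is H J (9); add H.
Step 6: cheapest edge leaving the tree is H K (8); add K.
Step 7: cheapest edge leaving the tree is E K (7); add E.
Vertex order: L, I, J, G, F, H, K, E. The 8th vertex is E.

E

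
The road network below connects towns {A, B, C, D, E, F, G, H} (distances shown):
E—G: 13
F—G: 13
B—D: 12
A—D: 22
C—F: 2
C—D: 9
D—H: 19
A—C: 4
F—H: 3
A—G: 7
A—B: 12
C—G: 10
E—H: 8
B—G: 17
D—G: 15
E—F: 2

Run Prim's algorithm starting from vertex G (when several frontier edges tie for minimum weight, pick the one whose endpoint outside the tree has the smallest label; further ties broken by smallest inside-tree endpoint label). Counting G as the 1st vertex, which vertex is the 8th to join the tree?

B

Grow the tree from G using Prim:
Step 1: cheapest edge leaving the tree is A—G (7); add A.
Step 2: cheapest edge leaving the tree is A—C (4); add C.
Step 3: cheapest edge leaving the tree is C—F (2); add F.
Step 4: cheapest edge leaving the tree is E—F (2); add E.
Step 5: cheapest edge leaving the tree is F—H (3); add H.
Step 6: cheapest edge leaving the tree is C—D (9); add D.
Step 7: cheapest edge leaving the tree is A—B (12); add B.
Vertex order: G, A, C, F, E, H, D, B. The 8th vertex is B.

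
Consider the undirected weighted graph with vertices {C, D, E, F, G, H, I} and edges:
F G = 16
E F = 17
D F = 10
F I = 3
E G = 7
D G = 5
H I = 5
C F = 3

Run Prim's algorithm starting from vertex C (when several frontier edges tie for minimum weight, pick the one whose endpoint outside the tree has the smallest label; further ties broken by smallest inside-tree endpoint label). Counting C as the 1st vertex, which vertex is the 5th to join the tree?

D

Prim, starting at C.
Step 1: cheapest edge leaving the tree is C F (3); add F.
Step 2: cheapest edge leaving the tree is F I (3); add I.
Step 3: cheapest edge leaving the tree is H I (5); add H.
Step 4: cheapest edge leaving the tree is D F (10); add D.
Step 5: cheapest edge leaving the tree is D G (5); add G.
Step 6: cheapest edge leaving the tree is E G (7); add E.
Vertex order: C, F, I, H, D, G, E. The 5th vertex is D.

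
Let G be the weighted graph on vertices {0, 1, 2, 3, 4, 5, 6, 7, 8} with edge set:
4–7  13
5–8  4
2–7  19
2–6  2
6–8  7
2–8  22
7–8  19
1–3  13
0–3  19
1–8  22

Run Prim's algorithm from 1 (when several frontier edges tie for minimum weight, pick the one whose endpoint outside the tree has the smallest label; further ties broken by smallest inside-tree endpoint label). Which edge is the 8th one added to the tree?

4-7

Prim, starting at 1.
Step 1: cheapest edge leaving the tree is 1–3 (13); add 3.
Step 2: cheapest edge leaving the tree is 0–3 (19); add 0.
Step 3: cheapest edge leaving the tree is 1–8 (22); add 8.
Step 4: cheapest edge leaving the tree is 5–8 (4); add 5.
Step 5: cheapest edge leaving the tree is 6–8 (7); add 6.
Step 6: cheapest edge leaving the tree is 2–6 (2); add 2.
Step 7: cheapest edge leaving the tree is 2–7 (19); add 7.
Step 8: cheapest edge leaving the tree is 4–7 (13); add 4.
The 8th edge added is 4–7.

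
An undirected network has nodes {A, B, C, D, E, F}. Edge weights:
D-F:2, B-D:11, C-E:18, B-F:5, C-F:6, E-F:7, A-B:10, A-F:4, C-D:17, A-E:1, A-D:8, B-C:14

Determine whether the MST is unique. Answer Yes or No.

Kruskal: consider edges lightest-first.
A-E (1): add. Components now {A,E} {B} {C} {D} {F}
D-F (2): add. Components now {A,E} {B} {C} {D,F}
A-F (4): add. Components now {A,D,E,F} {B} {C}
B-F (5): add. Components now {A,B,D,E,F} {C}
C-F (6): add. Components now {A,B,C,D,E,F}
Every non-tree edge has weight strictly greater than the heaviest edge on the tree path between its endpoints, so the MST is unique.

Yes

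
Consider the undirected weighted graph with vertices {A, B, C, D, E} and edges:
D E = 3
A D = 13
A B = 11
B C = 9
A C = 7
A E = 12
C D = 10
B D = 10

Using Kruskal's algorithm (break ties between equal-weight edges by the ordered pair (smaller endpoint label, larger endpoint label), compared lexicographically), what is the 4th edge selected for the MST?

B-D

Sort edges by weight, then run Kruskal:
D E (3): add. Components now {A} {B} {C} {D,E}
A C (7): add. Components now {A,C} {B} {D,E}
B C (9): add. Components now {A,B,C} {D,E}
B D (10): add. Components now {A,B,C,D,E}
The 4th edge added is B D.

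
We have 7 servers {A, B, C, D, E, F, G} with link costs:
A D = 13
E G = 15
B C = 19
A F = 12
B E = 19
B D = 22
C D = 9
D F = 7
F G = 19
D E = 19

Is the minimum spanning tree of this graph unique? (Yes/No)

No

Kruskal's algorithm — process edges by increasing weight (ties by edge label):
D F (7): add — endpoints in different components.
C D (9): add — endpoints in different components.
A F (12): add — endpoints in different components.
A D (13): skip — A and D already connected.
E G (15): add — endpoints in different components.
B C (19): add — endpoints in different components.
B E (19): add — endpoints in different components.
Non-tree edge F G has weight 19, equal to the heaviest edge on its tree cycle — swapping gives another MST of the same weight. Not unique.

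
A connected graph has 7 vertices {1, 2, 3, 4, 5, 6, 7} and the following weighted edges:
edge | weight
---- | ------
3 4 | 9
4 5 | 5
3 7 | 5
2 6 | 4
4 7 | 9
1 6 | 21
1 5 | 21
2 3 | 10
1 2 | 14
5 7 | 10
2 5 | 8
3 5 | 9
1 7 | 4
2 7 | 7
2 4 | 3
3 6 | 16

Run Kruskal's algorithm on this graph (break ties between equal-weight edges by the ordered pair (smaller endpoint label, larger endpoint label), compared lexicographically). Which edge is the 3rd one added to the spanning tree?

2-6

Kruskal: consider edges lightest-first.
2 4 (3): add. Components now {1} {2,4} {3} {5} {6} {7}
1 7 (4): add. Components now {1,7} {2,4} {3} {5} {6}
2 6 (4): add. Components now {1,7} {2,4,6} {3} {5}
3 7 (5): add. Components now {1,3,7} {2,4,6} {5}
4 5 (5): add. Components now {1,3,7} {2,4,5,6}
2 7 (7): add. Components now {1,2,3,4,5,6,7}
The 3rd edge added is 2 6.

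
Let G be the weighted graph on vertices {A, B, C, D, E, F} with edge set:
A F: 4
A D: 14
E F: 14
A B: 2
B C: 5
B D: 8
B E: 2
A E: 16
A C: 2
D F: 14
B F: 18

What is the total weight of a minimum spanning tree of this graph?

Kruskal: consider edges lightest-first.
A B (2): add — endpoints in different components.
A C (2): add — endpoints in different components.
B E (2): add — endpoints in different components.
A F (4): add — endpoints in different components.
B C (5): skip — B and C already connected.
B D (8): add — endpoints in different components.
MST edges: A B, A C, B E, A F, B D; total weight 2+2+2+4+8 = 18.

18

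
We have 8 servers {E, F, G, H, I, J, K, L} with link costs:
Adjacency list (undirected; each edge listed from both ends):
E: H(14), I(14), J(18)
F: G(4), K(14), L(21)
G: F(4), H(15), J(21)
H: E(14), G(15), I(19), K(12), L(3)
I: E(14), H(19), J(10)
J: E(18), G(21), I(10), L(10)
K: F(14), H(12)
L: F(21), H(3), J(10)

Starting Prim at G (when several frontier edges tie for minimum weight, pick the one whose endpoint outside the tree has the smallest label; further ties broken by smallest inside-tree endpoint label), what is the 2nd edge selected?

F-K

Grow the tree from G using Prim:
Step 1: cheapest edge leaving the tree is F—G (4); add F.
Step 2: cheapest edge leaving the tree is F—K (14); add K.
Step 3: cheapest edge leaving the tree is H—K (12); add H.
Step 4: cheapest edge leaving the tree is H—L (3); add L.
Step 5: cheapest edge leaving the tree is J—L (10); add J.
Step 6: cheapest edge leaving the tree is I—J (10); add I.
Step 7: cheapest edge leaving the tree is E—H (14); add E.
The 2nd edge added is F—K.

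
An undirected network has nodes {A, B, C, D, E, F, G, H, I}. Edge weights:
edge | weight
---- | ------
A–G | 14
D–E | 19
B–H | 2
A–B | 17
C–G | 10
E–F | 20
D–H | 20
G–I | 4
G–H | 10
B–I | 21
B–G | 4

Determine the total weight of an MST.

Prim's algorithm from G:
Step 1: cheapest edge leaving the tree is B–G (4); add B.
Step 2: cheapest edge leaving the tree is B–H (2); add H.
Step 3: cheapest edge leaving the tree is G–I (4); add I.
Step 4: cheapest edge leaving the tree is C–G (10); add C.
Step 5: cheapest edge leaving the tree is A–G (14); add A.
Step 6: cheapest edge leaving the tree is D–H (20); add D.
Step 7: cheapest edge leaving the tree is D–E (19); add E.
Step 8: cheapest edge leaving the tree is E–F (20); add F.
MST edges: B–G, B–H, G–I, C–G, A–G, D–H, D–E, E–F; total weight 4+2+4+10+14+20+19+20 = 93.

93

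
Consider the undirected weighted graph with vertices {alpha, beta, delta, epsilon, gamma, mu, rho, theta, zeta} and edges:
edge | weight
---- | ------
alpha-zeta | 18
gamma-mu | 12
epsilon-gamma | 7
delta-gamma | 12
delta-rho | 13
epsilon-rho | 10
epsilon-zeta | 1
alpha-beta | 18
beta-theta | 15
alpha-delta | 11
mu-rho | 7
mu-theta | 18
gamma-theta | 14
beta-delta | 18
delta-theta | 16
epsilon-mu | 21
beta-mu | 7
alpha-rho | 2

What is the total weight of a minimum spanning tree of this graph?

59

Kruskal: consider edges lightest-first.
epsilon-zeta (1): add — endpoints in different components.
alpha-rho (2): add — endpoints in different components.
beta-mu (7): add — endpoints in different components.
epsilon-gamma (7): add — endpoints in different components.
mu-rho (7): add — endpoints in different components.
epsilon-rho (10): add — endpoints in different components.
alpha-delta (11): add — endpoints in different components.
delta-gamma (12): skip — delta and gamma already connected.
gamma-mu (12): skip — mu and gamma already connected.
delta-rho (13): skip — delta and rho already connected.
gamma-theta (14): add — endpoints in different components.
MST edges: epsilon-zeta, alpha-rho, beta-mu, epsilon-gamma, mu-rho, epsilon-rho, alpha-delta, gamma-theta; total weight 1+2+7+7+7+10+11+14 = 59.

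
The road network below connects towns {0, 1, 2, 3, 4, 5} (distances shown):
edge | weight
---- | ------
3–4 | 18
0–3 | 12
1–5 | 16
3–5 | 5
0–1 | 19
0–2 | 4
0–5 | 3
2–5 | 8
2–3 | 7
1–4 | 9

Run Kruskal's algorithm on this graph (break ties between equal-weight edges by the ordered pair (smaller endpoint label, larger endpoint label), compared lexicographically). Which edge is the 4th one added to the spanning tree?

Sort edges by weight, then run Kruskal:
0–5 (3): add — endpoints in different components.
0–2 (4): add — endpoints in different components.
3–5 (5): add — endpoints in different components.
2–3 (7): skip — 2 and 3 already connected.
2–5 (8): skip — 2 and 5 already connected.
1–4 (9): add — endpoints in different components.
0–3 (12): skip — 0 and 3 already connected.
1–5 (16): add — endpoints in different components.
The 4th edge added is 1–4.

1-4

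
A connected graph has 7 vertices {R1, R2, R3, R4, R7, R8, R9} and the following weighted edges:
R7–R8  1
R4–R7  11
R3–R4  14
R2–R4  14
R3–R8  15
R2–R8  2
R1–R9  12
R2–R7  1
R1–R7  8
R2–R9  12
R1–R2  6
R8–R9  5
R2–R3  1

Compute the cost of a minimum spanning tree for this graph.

Prim, starting at R4.
Step 1: cheapest edge leaving the tree is R4–R7 (11); add R7.
Step 2: cheapest edge leaving the tree is R2–R7 (1); add R2.
Step 3: cheapest edge leaving the tree is R2–R3 (1); add R3.
Step 4: cheapest edge leaving the tree is R7–R8 (1); add R8.
Step 5: cheapest edge leaving the tree is R8–R9 (5); add R9.
Step 6: cheapest edge leaving the tree is R1–R2 (6); add R1.
MST edges: R4–R7, R2–R7, R2–R3, R7–R8, R8–R9, R1–R2; total weight 11+1+1+1+5+6 = 25.

25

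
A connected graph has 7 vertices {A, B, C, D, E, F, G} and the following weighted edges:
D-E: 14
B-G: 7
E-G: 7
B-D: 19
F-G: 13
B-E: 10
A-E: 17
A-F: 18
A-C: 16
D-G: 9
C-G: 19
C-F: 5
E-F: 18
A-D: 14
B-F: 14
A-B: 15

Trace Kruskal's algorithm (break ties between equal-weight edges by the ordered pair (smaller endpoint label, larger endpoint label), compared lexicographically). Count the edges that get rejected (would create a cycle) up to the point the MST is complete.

Sort edges by weight, then run Kruskal:
C-F (5): add — endpoints in different components.
B-G (7): add — endpoints in different components.
E-G (7): add — endpoints in different components.
D-G (9): add — endpoints in different components.
B-E (10): skip — B and E already connected.
F-G (13): add — endpoints in different components.
A-D (14): add — endpoints in different components.
Edges rejected before the tree was complete: 1.

1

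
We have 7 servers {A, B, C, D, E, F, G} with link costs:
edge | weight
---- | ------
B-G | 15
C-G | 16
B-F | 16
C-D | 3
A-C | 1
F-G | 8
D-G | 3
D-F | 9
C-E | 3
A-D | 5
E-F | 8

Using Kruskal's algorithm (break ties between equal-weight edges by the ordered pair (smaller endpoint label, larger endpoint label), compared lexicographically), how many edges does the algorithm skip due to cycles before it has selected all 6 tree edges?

Kruskal: consider edges lightest-first.
A-C (1): add — endpoints in different components.
C-D (3): add — endpoints in different components.
C-E (3): add — endpoints in different components.
D-G (3): add — endpoints in different components.
A-D (5): skip — A and D already connected.
E-F (8): add — endpoints in different components.
F-G (8): skip — F and G already connected.
D-F (9): skip — D and F already connected.
B-G (15): add — endpoints in different components.
Edges rejected before the tree was complete: 3.

3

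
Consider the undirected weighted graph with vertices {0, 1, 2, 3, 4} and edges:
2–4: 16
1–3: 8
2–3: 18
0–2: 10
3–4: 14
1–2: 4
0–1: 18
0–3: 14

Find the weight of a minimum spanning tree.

Sort edges by weight, then run Kruskal:
1–2 (4): add. Components now {0} {1,2} {3} {4}
1–3 (8): add. Components now {0} {1,2,3} {4}
0–2 (10): add. Components now {0,1,2,3} {4}
0–3 (14): skip — 0 and 3 already connected.
3–4 (14): add. Components now {0,1,2,3,4}
MST edges: 1–2, 1–3, 0–2, 3–4; total weight 4+8+10+14 = 36.

36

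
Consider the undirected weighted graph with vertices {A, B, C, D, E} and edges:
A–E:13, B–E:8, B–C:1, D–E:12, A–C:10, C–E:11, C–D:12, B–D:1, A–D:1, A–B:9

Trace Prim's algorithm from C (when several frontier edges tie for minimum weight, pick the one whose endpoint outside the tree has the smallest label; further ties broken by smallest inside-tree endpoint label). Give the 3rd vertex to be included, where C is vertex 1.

Prim's algorithm from C:
Step 1: frontier [B–C 1, A–C 10, C–E 11, C–D 12] → take B–C (1); add B.
Step 2: frontier [B–D 1, B–E 8, A–B 9, A–C 10, C–E 11, C–D 12] → take B–D (1); add D.
Step 3: frontier [B–E 8, A–B 9, A–C 10, C–E 11, A–D 1, D–E 12] → take A–D (1); add A.
Step 4: frontier [A–E 13, B–E 8, C–E 11, D–E 12] → take B–E (8); add E.
Vertex order: C, B, D, A, E. The 3rd vertex is D.

D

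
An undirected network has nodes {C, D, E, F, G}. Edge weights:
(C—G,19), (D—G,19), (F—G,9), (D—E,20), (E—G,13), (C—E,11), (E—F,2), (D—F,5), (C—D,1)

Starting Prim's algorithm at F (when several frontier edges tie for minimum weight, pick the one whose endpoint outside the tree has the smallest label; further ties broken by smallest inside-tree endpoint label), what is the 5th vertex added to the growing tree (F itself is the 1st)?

G

Prim, starting at F.
Step 1: cheapest edge leaving the tree is E—F (2); add E.
Step 2: cheapest edge leaving the tree is D—F (5); add D.
Step 3: cheapest edge leaving the tree is C—D (1); add C.
Step 4: cheapest edge leaving the tree is F—G (9); add G.
Vertex order: F, E, D, C, G. The 5th vertex is G.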